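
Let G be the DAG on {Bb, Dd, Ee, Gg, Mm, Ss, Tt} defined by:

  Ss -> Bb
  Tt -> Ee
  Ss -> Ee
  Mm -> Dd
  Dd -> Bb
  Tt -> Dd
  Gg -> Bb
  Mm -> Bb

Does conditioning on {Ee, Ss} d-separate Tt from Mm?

Enumerating the 4 paths from Tt to Mm and testing each for blocking by {Ee, Ss}:
  1. Tt → Dd ← Mm — Dd:collider[blocks] ⇒ blocked
  2. Tt → Dd → Bb ← Mm — Dd:chain[open]; Bb:collider[blocks] ⇒ blocked
  3. Tt → Ee ← Ss → Bb ← Dd ← Mm — Ee:collider[open]; Ss:fork[blocks]; Bb:collider[blocks]; Dd:chain[open] ⇒ blocked
  4. Tt → Ee ← Ss → Bb ← Mm — Ee:collider[open]; Ss:fork[blocks]; Bb:collider[blocks] ⇒ blocked
Every path is blocked, so Tt and Mm are d-separated given {Ee, Ss}.

Yes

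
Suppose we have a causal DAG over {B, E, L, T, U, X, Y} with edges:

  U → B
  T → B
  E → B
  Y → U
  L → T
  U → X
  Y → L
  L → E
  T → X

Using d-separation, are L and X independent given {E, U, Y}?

There are 6 undirected paths between L and X; checking each against the conditioning set {E, U, Y}:
Path 1: L → T → X
  T is a chain and T is not conditioned on — no node blocks this path, so it is active.
Path 2: L → T → B ← U → X
  B is a collider here and neither B nor any of its descendants is conditioned on, so the collider stays closed — the path is blocked at B.
Path 3: L ← Y → U → X
  Y is a fork here and Y is conditioned on, so the path is blocked at Y.
Path 4: L ← Y → U → B ← T → X
  Y is a fork here and Y is conditioned on, so the path is blocked at Y.
Path 5: L → E → B ← T → X
  E is a chain here and E is conditioned on, so the path is blocked at E.
Path 6: L → E → B ← U → X
  E is a chain here and E is conditioned on, so the path is blocked at E.
At least one path is unblocked, so d-separation fails.

No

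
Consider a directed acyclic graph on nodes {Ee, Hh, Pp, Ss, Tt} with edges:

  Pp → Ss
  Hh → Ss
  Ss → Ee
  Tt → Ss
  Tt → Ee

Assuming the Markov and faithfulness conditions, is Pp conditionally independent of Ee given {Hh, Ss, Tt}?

2 paths connect Pp and Ee; each must be blocked for d-separation to hold:
Path 1: Pp → Ss → Ee
  Ss is a chain here and Ss is conditioned on, so the path is blocked at Ss.
Path 2: Pp → Ss ← Tt → Ee
  Tt is a fork here and Tt is conditioned on, so the path is blocked at Tt.
All paths are blocked; Pp ⊥ Ee | {Hh, Ss, Tt} holds.

Yes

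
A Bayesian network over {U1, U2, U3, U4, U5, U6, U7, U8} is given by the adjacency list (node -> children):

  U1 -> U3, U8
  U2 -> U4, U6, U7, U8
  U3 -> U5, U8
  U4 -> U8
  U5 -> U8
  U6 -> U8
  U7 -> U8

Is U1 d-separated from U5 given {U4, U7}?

No

Enumerating the 4 paths from U1 to U5 and testing each for blocking by {U4, U7}:
Path 1: U1 → U3 → U8 ← U5
  U8 is a collider here and neither U8 nor any of its descendants is conditioned on, so the collider stays closed — the path is blocked at U8.
Path 2: U1 → U3 → U5
  U3 is a chain and U3 is not conditioned on — no node blocks this path, so it is active.
Path 3: U1 → U8 ← U3 → U5
  U8 is a collider here and neither U8 nor any of its descendants is conditioned on, so the collider stays closed — the path is blocked at U8.
Path 4: U1 → U8 ← U5
  U8 is a collider here and neither U8 nor any of its descendants is conditioned on, so the collider stays closed — the path is blocked at U8.
Because an active path exists, U1 and U5 are not d-separated.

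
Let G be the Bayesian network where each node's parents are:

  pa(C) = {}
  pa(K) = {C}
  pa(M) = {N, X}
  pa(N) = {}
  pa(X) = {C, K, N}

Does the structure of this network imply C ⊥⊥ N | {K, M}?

Enumerating the 4 paths from C to N and testing each for blocking by {K, M}:
Path 1: C → X ← N
  X is a collider and its descendant M is conditioned on, which opens it — no node blocks this path, so it is active.
Path 2: C → X → M ← N
  X is a chain and X is not conditioned on; M is a collider and M is conditioned on, which opens it — no node blocks this path, so it is active.
Path 3: C → K → X ← N
  K is a chain here and K is conditioned on, so the path is blocked at K.
Path 4: C → K → X → M ← N
  K is a chain here and K is conditioned on, so the path is blocked at K.
Because an active path exists, C and N are not d-separated.

No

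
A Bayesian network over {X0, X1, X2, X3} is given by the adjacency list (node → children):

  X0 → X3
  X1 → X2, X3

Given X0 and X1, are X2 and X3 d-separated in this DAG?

Yes — X2 and X3 are d-separated given {X0, X1}.

The only undirected path from X2 to X3 is:
  1. X2 ← X1 → X3 — X1:fork[blocks] ⇒ blocked
Every path is blocked, so X2 and X3 are d-separated given {X0, X1}.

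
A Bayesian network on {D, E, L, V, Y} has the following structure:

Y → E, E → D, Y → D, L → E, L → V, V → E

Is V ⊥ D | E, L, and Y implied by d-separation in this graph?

There are 4 undirected paths between V and D; checking each against the conditioning set {E, L, Y}:
Path 1: V → E → D
  E is a chain here and E is conditioned on, so the path is blocked at E.
Path 2: V → E ← Y → D
  Y is a fork here and Y is conditioned on, so the path is blocked at Y.
Path 3: V ← L → E → D
  L is a fork here and L is conditioned on, so the path is blocked at L.
Path 4: V ← L → E ← Y → D
  L is a fork here and L is conditioned on, so the path is blocked at L.
Since every path is blocked, d-separation holds.

Yes — V and D are d-separated given {E, L, Y}.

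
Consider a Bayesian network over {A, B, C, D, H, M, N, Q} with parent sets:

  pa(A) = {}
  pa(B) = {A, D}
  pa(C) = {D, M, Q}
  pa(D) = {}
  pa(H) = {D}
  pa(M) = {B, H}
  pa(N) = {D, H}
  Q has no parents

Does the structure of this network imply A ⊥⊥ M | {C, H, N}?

We examine all 4 paths between A and M:
Path 1: A → B → M
  B is a chain and B is not conditioned on — no node blocks this path, so it is active.
Path 2: A → B ← D → N ← H → M
  H is a fork here and H is conditioned on, so the path is blocked at H.
Path 3: A → B ← D → C ← M
  B is a collider and its descendant C is conditioned on, which opens it; D is a fork and D is not conditioned on; C is a collider and C is conditioned on, which opens it — no node blocks this path, so it is active.
Path 4: A → B ← D → H → M
  H is a chain here and H is conditioned on, so the path is blocked at H.
Because an active path exists, A and M are not d-separated.

No — A and M are not d-separated given {C, H, N}.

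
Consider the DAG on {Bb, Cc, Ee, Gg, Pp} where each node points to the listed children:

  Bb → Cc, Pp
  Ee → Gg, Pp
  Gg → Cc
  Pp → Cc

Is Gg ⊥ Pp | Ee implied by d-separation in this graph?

Enumerating the 3 paths from Gg to Pp and testing each for blocking by {Ee}:
Path 1: Gg → Cc ← Pp
  Cc is a collider here and neither Cc nor any of its descendants is conditioned on, so the collider stays closed — the path is blocked at Cc.
Path 2: Gg → Cc ← Bb → Pp
  Cc is a collider here and neither Cc nor any of its descendants is conditioned on, so the collider stays closed — the path is blocked at Cc.
Path 3: Gg ← Ee → Pp
  Ee is a fork here and Ee is conditioned on, so the path is blocked at Ee.
Every path is blocked, so Gg and Pp are d-separated given {Ee}.

Yes — Gg and Pp are d-separated given {Ee}.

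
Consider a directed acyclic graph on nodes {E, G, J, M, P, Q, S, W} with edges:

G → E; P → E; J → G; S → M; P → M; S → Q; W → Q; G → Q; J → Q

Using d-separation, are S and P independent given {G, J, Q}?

Enumerating the 3 paths from S to P and testing each for blocking by {G, J, Q}:
  1. S → Q ← J → G → E ← P — Q:collider[open]; J:fork[blocks]; G:chain[blocks]; E:collider[blocks] ⇒ blocked
  2. S → Q ← G → E ← P — Q:collider[open]; G:fork[blocks]; E:collider[blocks] ⇒ blocked
  3. S → M ← P — M:collider[blocks] ⇒ blocked
Every path is blocked, so S and P are d-separated given {G, J, Q}.

Yes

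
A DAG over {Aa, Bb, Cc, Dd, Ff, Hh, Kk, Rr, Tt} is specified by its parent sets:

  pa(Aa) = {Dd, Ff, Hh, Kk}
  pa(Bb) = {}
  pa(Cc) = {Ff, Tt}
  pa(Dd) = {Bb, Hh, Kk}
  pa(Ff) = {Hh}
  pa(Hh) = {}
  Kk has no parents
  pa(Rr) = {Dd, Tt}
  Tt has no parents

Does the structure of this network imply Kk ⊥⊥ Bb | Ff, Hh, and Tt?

There are 6 undirected paths between Kk and Bb; checking each against the conditioning set {Ff, Hh, Tt}:
Path 1: Kk → Aa ← Ff ← Hh → Dd ← Bb
  Aa is a collider here and neither Aa nor any of its descendants is conditioned on, so the collider stays closed — the path is blocked at Aa.
Path 2: Kk → Aa ← Ff → Cc ← Tt → Rr ← Dd ← Bb
  Aa is a collider here and neither Aa nor any of its descendants is conditioned on, so the collider stays closed — the path is blocked at Aa.
Path 3: Kk → Aa ← Hh → Ff → Cc ← Tt → Rr ← Dd ← Bb
  Aa is a collider here and neither Aa nor any of its descendants is conditioned on, so the collider stays closed — the path is blocked at Aa.
Path 4: Kk → Aa ← Hh → Dd ← Bb
  Aa is a collider here and neither Aa nor any of its descendants is conditioned on, so the collider stays closed — the path is blocked at Aa.
Path 5: Kk → Aa ← Dd ← Bb
  Aa is a collider here and neither Aa nor any of its descendants is conditioned on, so the collider stays closed — the path is blocked at Aa.
Path 6: Kk → Dd ← Bb
  Dd is a collider here and neither Dd nor any of its descendants is conditioned on, so the collider stays closed — the path is blocked at Dd.
Every path is blocked, so Kk and Bb are d-separated given {Ff, Hh, Tt}.

Yes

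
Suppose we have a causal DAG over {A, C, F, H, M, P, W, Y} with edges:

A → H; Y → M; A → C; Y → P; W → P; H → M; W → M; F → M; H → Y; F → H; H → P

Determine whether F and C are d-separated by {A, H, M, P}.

Enumerating the 6 paths from F to C and testing each for blocking by {A, H, M, P}:
Path 1: F → H ← A → C
  A is a fork here and A is conditioned on, so the path is blocked at A.
Path 2: F → M ← W → P ← Y ← H ← A → C
  H is a chain here and H is conditioned on, so the path is blocked at H.
Path 3: F → M ← W → P ← H ← A → C
  H is a chain here and H is conditioned on, so the path is blocked at H.
Path 4: F → M ← Y → P ← H ← A → C
  H is a chain here and H is conditioned on, so the path is blocked at H.
Path 5: F → M ← Y ← H ← A → C
  H is a chain here and H is conditioned on, so the path is blocked at H.
Path 6: F → M ← H ← A → C
  H is a chain here and H is conditioned on, so the path is blocked at H.
All paths are blocked; F ⊥ C | {A, H, M, P} holds.

Yes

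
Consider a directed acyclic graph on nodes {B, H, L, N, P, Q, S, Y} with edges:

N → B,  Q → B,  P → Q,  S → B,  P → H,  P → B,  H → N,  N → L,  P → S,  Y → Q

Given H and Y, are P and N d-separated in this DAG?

We examine all 4 paths between P and N:
Path 1: P → H → N
  H is a chain here and H is conditioned on, so the path is blocked at H.
Path 2: P → S → B ← N
  B is a collider here and neither B nor any of its descendants is conditioned on, so the collider stays closed — the path is blocked at B.
Path 3: P → B ← N
  B is a collider here and neither B nor any of its descendants is conditioned on, so the collider stays closed — the path is blocked at B.
Path 4: P → Q → B ← N
  B is a collider here and neither B nor any of its descendants is conditioned on, so the collider stays closed — the path is blocked at B.
Since every path is blocked, d-separation holds.

Yes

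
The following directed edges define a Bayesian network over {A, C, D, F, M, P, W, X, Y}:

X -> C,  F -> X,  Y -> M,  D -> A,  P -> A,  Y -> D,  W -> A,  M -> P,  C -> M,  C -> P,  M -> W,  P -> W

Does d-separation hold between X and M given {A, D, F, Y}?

No

Enumerating the 6 paths from X to M and testing each for blocking by {A, D, F, Y}:
Path 1: X → C → P ← M
  C is a chain and C is not conditioned on; P is a collider and its descendant A is conditioned on, which opens it — no node blocks this path, so it is active.
Path 2: X → C → P → A ← D ← Y → M
  D is a chain here and D is conditioned on, so the path is blocked at D.
Path 3: X → C → P → A ← W ← M
  C is a chain and C is not conditioned on; P is a chain and P is not conditioned on; A is a collider and A is conditioned on, which opens it; W is a chain and W is not conditioned on — no node blocks this path, so it is active.
Path 4: X → C → P → W ← M
  C is a chain and C is not conditioned on; P is a chain and P is not conditioned on; W is a collider and its descendant A is conditioned on, which opens it — no node blocks this path, so it is active.
Path 5: X → C → P → W → A ← D ← Y → M
  D is a chain here and D is conditioned on, so the path is blocked at D.
Path 6: X → C → M
  C is a chain and C is not conditioned on — no node blocks this path, so it is active.
Since the path X → C → P ← M is active, X and M are not d-separated given {A, D, F, Y}.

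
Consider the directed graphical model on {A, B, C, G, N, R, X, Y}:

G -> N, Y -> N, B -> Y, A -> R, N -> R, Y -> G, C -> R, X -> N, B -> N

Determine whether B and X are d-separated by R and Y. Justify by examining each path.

We examine all 3 paths between B and X:
  1. B → Y → G → N ← X — Y:chain[blocks]; G:chain[open]; N:collider[open] ⇒ blocked
  2. B → Y → N ← X — Y:chain[blocks]; N:collider[open] ⇒ blocked
  3. B → N ← X — N:collider[open] ⇒ active
At least one path is unblocked, so d-separation fails.

No — B and X are not d-separated given {R, Y}.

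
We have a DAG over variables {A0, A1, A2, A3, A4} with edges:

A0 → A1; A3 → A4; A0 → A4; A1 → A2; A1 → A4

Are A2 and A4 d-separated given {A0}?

We examine all 2 paths between A2 and A4:
  1. A2 ← A1 → A4 — A1:fork[open] ⇒ active
  2. A2 ← A1 ← A0 → A4 — A1:chain[open]; A0:fork[blocks] ⇒ blocked
Because an active path exists, A2 and A4 are not d-separated.

No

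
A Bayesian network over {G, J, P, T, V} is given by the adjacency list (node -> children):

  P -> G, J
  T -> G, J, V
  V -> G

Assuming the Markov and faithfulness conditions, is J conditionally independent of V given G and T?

No

We examine all 4 paths between J and V:
Path 1: J ← P → G ← V
  P is a fork and P is not conditioned on; G is a collider and G is conditioned on, which opens it — no node blocks this path, so it is active.
Path 2: J ← P → G ← T → V
  T is a fork here and T is conditioned on, so the path is blocked at T.
Path 3: J ← T → V
  T is a fork here and T is conditioned on, so the path is blocked at T.
Path 4: J ← T → G ← V
  T is a fork here and T is conditioned on, so the path is blocked at T.
Since the path J ← P → G ← V is active, J and V are not d-separated given {G, T}.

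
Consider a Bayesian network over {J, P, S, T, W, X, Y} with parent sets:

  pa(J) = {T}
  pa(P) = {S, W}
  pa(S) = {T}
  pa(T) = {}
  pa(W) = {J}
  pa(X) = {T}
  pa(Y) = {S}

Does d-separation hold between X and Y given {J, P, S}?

We examine all 2 paths between X and Y:
Path 1: X ← T → S → Y
  S is a chain here and S is conditioned on, so the path is blocked at S.
Path 2: X ← T → J → W → P ← S → Y
  J is a chain here and J is conditioned on, so the path is blocked at J.
Every path is blocked, so X and Y are d-separated given {J, P, S}.

Yes — X and Y are d-separated given {J, P, S}.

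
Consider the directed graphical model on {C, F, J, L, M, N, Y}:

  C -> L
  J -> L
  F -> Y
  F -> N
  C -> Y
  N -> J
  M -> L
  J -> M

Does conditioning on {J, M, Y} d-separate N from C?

3 paths connect N and C; each must be blocked for d-separation to hold:
Path 1: N → J → L ← C
  J is a chain here and J is conditioned on, so the path is blocked at J.
Path 2: N → J → M → L ← C
  J is a chain here and J is conditioned on, so the path is blocked at J.
Path 3: N ← F → Y ← C
  F is a fork and F is not conditioned on; Y is a collider and Y is conditioned on, which opens it — no node blocks this path, so it is active.
Because an active path exists, N and C are not d-separated.

No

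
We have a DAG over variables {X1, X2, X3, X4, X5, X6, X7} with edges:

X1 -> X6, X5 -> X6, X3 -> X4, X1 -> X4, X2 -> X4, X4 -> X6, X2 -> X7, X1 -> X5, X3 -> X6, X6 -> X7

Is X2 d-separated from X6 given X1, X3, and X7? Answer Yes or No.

No

We examine all 5 paths between X2 and X6:
Path 1: X2 → X7 ← X6
  X7 is a collider and X7 is conditioned on, which opens it — no node blocks this path, so it is active.
Path 2: X2 → X4 → X6
  X4 is a chain and X4 is not conditioned on — no node blocks this path, so it is active.
Path 3: X2 → X4 ← X1 → X5 → X6
  X1 is a fork here and X1 is conditioned on, so the path is blocked at X1.
Path 4: X2 → X4 ← X1 → X6
  X1 is a fork here and X1 is conditioned on, so the path is blocked at X1.
Path 5: X2 → X4 ← X3 → X6
  X3 is a fork here and X3 is conditioned on, so the path is blocked at X3.
Since the path X2 → X7 ← X6 is active, X2 and X6 are not d-separated given {X1, X3, X7}.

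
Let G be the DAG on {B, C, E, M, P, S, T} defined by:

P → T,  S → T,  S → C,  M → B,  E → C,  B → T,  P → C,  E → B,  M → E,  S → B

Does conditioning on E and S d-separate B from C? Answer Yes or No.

We examine all 6 paths between B and C:
  1. B ← S → T ← P → C — S:fork[blocks]; T:collider[blocks]; P:fork[open] ⇒ blocked
  2. B ← S → C — S:fork[blocks] ⇒ blocked
  3. B ← E → C — E:fork[blocks] ⇒ blocked
  4. B → T ← S → C — T:collider[blocks]; S:fork[blocks] ⇒ blocked
  5. B → T ← P → C — T:collider[blocks]; P:fork[open] ⇒ blocked
  6. B ← M → E → C — M:fork[open]; E:chain[blocks] ⇒ blocked
Every path is blocked, so B and C are d-separated given {E, S}.

Yes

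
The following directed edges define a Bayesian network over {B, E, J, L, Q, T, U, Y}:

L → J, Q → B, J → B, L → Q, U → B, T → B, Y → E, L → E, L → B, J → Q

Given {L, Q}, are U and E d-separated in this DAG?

We examine all 5 paths between U and E:
Path 1: U → B ← Q ← J ← L → E
  B is a collider here and neither B nor any of its descendants is conditioned on, so the collider stays closed — the path is blocked at B.
Path 2: U → B ← Q ← L → E
  B is a collider here and neither B nor any of its descendants is conditioned on, so the collider stays closed — the path is blocked at B.
Path 3: U → B ← J → Q ← L → E
  B is a collider here and neither B nor any of its descendants is conditioned on, so the collider stays closed — the path is blocked at B.
Path 4: U → B ← J ← L → E
  B is a collider here and neither B nor any of its descendants is conditioned on, so the collider stays closed — the path is blocked at B.
Path 5: U → B ← L → E
  B is a collider here and neither B nor any of its descendants is conditioned on, so the collider stays closed — the path is blocked at B.
All paths are blocked; U ⊥ E | {L, Q} holds.

Yes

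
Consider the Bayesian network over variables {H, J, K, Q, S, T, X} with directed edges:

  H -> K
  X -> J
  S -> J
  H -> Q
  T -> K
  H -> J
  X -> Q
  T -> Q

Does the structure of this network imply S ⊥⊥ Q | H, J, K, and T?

Enumerating the 3 paths from S to Q and testing each for blocking by {H, J, K, T}:
Path 1: S → J ← X → Q
  J is a collider and J is conditioned on, which opens it; X is a fork and X is not conditioned on — no node blocks this path, so it is active.
Path 2: S → J ← H → Q
  H is a fork here and H is conditioned on, so the path is blocked at H.
Path 3: S → J ← H → K ← T → Q
  H is a fork here and H is conditioned on, so the path is blocked at H.
Since the path S → J ← X → Q is active, S and Q are not d-separated given {H, J, K, T}.

No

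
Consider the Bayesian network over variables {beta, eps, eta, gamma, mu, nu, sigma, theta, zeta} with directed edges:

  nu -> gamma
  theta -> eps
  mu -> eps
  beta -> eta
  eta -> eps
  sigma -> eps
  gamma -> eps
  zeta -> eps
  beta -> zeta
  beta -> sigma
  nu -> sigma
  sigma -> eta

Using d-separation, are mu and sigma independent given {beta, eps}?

No

There are 6 undirected paths between mu and sigma; checking each against the conditioning set {beta, eps}:
Path 1: mu → eps ← zeta ← beta → sigma
  beta is a fork here and beta is conditioned on, so the path is blocked at beta.
Path 2: mu → eps ← zeta ← beta → eta ← sigma
  beta is a fork here and beta is conditioned on, so the path is blocked at beta.
Path 3: mu → eps ← sigma
  eps is a collider and eps is conditioned on, which opens it — no node blocks this path, so it is active.
Path 4: mu → eps ← eta ← sigma
  eps is a collider and eps is conditioned on, which opens it; eta is a chain and eta is not conditioned on — no node blocks this path, so it is active.
Path 5: mu → eps ← eta ← beta → sigma
  beta is a fork here and beta is conditioned on, so the path is blocked at beta.
Path 6: mu → eps ← gamma ← nu → sigma
  eps is a collider and eps is conditioned on, which opens it; gamma is a chain and gamma is not conditioned on; nu is a fork and nu is not conditioned on — no node blocks this path, so it is active.
At least one path is unblocked, so d-separation fails.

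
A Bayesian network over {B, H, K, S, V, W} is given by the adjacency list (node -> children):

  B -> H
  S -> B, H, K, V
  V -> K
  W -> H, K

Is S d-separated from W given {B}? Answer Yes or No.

We examine all 4 paths between S and W:
Path 1: S → K ← W
  K is a collider here and neither K nor any of its descendants is conditioned on, so the collider stays closed — the path is blocked at K.
Path 2: S → V → K ← W
  K is a collider here and neither K nor any of its descendants is conditioned on, so the collider stays closed — the path is blocked at K.
Path 3: S → H ← W
  H is a collider here and neither H nor any of its descendants is conditioned on, so the collider stays closed — the path is blocked at H.
Path 4: S → B → H ← W
  B is a chain here and B is conditioned on, so the path is blocked at B.
Since every path is blocked, d-separation holds.

Yes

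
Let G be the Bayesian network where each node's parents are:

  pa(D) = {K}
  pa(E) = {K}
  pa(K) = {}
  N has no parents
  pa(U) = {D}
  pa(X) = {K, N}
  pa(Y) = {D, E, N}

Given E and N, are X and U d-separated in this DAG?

No

Enumerating the 4 paths from X to U and testing each for blocking by {E, N}:
Path 1: X ← N → Y ← E ← K → D → U
  N is a fork here and N is conditioned on, so the path is blocked at N.
Path 2: X ← N → Y ← D → U
  N is a fork here and N is conditioned on, so the path is blocked at N.
Path 3: X ← K → E → Y ← D → U
  E is a chain here and E is conditioned on, so the path is blocked at E.
Path 4: X ← K → D → U
  K is a fork and K is not conditioned on; D is a chain and D is not conditioned on — no node blocks this path, so it is active.
At least one path is unblocked, so d-separation fails.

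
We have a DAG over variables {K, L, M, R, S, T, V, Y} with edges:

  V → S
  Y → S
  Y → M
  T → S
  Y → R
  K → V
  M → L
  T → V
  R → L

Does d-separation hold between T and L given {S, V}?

We examine all 4 paths between T and L:
  1. T → S ← Y → M → L — S:collider[open]; Y:fork[open]; M:chain[open] ⇒ active
  2. T → S ← Y → R → L — S:collider[open]; Y:fork[open]; R:chain[open] ⇒ active
  3. T → V → S ← Y → M → L — V:chain[blocks]; S:collider[open]; Y:fork[open]; M:chain[open] ⇒ blocked
  4. T → V → S ← Y → R → L — V:chain[blocks]; S:collider[open]; Y:fork[open]; R:chain[open] ⇒ blocked
At least one path is unblocked, so d-separation fails.

No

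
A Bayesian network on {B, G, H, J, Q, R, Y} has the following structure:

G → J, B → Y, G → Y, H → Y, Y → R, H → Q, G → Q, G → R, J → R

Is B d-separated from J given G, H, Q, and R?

No

Enumerating the 6 paths from B to J and testing each for blocking by {G, H, Q, R}:
Path 1: B → Y → R ← G → J
  G is a fork here and G is conditioned on, so the path is blocked at G.
Path 2: B → Y → R ← J
  Y is a chain and Y is not conditioned on; R is a collider and R is conditioned on, which opens it — no node blocks this path, so it is active.
Path 3: B → Y ← G → R ← J
  G is a fork here and G is conditioned on, so the path is blocked at G.
Path 4: B → Y ← G → J
  G is a fork here and G is conditioned on, so the path is blocked at G.
Path 5: B → Y ← H → Q ← G → R ← J
  H is a fork here and H is conditioned on, so the path is blocked at H.
Path 6: B → Y ← H → Q ← G → J
  H is a fork here and H is conditioned on, so the path is blocked at H.
Since the path B → Y → R ← J is active, B and J are not d-separated given {G, H, Q, R}.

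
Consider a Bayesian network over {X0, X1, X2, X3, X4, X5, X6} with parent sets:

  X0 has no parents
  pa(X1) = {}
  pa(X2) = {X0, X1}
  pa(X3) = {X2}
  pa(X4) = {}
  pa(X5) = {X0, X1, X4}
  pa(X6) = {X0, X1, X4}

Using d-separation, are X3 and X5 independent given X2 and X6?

Enumerating the 6 paths from X3 to X5 and testing each for blocking by {X2, X6}:
  1. X3 ← X2 ← X1 → X5 — X2:chain[blocks]; X1:fork[open] ⇒ blocked
  2. X3 ← X2 ← X1 → X6 ← X0 → X5 — X2:chain[blocks]; X1:fork[open]; X6:collider[open]; X0:fork[open] ⇒ blocked
  3. X3 ← X2 ← X1 → X6 ← X4 → X5 — X2:chain[blocks]; X1:fork[open]; X6:collider[open]; X4:fork[open] ⇒ blocked
  4. X3 ← X2 ← X0 → X5 — X2:chain[blocks]; X0:fork[open] ⇒ blocked
  5. X3 ← X2 ← X0 → X6 ← X1 → X5 — X2:chain[blocks]; X0:fork[open]; X6:collider[open]; X1:fork[open] ⇒ blocked
  6. X3 ← X2 ← X0 → X6 ← X4 → X5 — X2:chain[blocks]; X0:fork[open]; X6:collider[open]; X4:fork[open] ⇒ blocked
All paths are blocked; X3 ⊥ X5 | {X2, X6} holds.

Yes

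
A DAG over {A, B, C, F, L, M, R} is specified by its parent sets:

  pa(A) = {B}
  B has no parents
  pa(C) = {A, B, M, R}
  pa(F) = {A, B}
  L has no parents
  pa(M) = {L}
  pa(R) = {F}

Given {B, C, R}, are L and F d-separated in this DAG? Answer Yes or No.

No

Enumerating the 5 paths from L to F and testing each for blocking by {B, C, R}:
Path 1: L → M → C ← A ← B → F
  B is a fork here and B is conditioned on, so the path is blocked at B.
Path 2: L → M → C ← A → F
  M is a chain and M is not conditioned on; C is a collider and C is conditioned on, which opens it; A is a fork and A is not conditioned on — no node blocks this path, so it is active.
Path 3: L → M → C ← B → A → F
  B is a fork here and B is conditioned on, so the path is blocked at B.
Path 4: L → M → C ← B → F
  B is a fork here and B is conditioned on, so the path is blocked at B.
Path 5: L → M → C ← R ← F
  R is a chain here and R is conditioned on, so the path is blocked at R.
Since the path L → M → C ← A → F is active, L and F are not d-separated given {B, C, R}.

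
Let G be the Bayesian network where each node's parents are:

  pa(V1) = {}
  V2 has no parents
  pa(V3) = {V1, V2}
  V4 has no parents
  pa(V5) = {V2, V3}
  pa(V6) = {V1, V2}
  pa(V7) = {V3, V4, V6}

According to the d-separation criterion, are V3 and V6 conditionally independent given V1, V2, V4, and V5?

Yes

We examine all 4 paths between V3 and V6:
Path 1: V3 → V5 ← V2 → V6
  V2 is a fork here and V2 is conditioned on, so the path is blocked at V2.
Path 2: V3 → V7 ← V6
  V7 is a collider here and neither V7 nor any of its descendants is conditioned on, so the collider stays closed — the path is blocked at V7.
Path 3: V3 ← V1 → V6
  V1 is a fork here and V1 is conditioned on, so the path is blocked at V1.
Path 4: V3 ← V2 → V6
  V2 is a fork here and V2 is conditioned on, so the path is blocked at V2.
Every path is blocked, so V3 and V6 are d-separated given {V1, V2, V4, V5}.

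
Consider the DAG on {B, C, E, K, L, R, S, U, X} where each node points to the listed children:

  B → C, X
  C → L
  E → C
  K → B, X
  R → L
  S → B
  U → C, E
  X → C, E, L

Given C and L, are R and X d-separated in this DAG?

No

Enumerating the 6 paths from R to X and testing each for blocking by {C, L}:
Path 1: R → L ← C ← B ← K → X
  C is a chain here and C is conditioned on, so the path is blocked at C.
Path 2: R → L ← C ← B → X
  C is a chain here and C is conditioned on, so the path is blocked at C.
Path 3: R → L ← C ← X
  C is a chain here and C is conditioned on, so the path is blocked at C.
Path 4: R → L ← C ← U → E ← X
  C is a chain here and C is conditioned on, so the path is blocked at C.
Path 5: R → L ← C ← E ← X
  C is a chain here and C is conditioned on, so the path is blocked at C.
Path 6: R → L ← X
  L is a collider and L is conditioned on, which opens it — no node blocks this path, so it is active.
At least one path is unblocked, so d-separation fails.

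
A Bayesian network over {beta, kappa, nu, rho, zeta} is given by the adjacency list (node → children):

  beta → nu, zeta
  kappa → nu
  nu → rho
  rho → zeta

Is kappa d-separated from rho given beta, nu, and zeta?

Yes

There are 2 undirected paths between kappa and rho; checking each against the conditioning set {beta, nu, zeta}:
Path 1: kappa → nu → rho
  nu is a chain here and nu is conditioned on, so the path is blocked at nu.
Path 2: kappa → nu ← beta → zeta ← rho
  beta is a fork here and beta is conditioned on, so the path is blocked at beta.
Every path is blocked, so kappa and rho are d-separated given {beta, nu, zeta}.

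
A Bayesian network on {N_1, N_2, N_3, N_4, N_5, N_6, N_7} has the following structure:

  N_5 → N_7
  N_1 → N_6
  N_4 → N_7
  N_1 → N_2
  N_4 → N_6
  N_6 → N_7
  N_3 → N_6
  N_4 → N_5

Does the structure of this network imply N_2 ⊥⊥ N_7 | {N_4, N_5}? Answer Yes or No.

There are 3 undirected paths between N_2 and N_7; checking each against the conditioning set {N_4, N_5}:
Path 1: N_2 ← N_1 → N_6 → N_7
  N_1 is a fork and N_1 is not conditioned on; N_6 is a chain and N_6 is not conditioned on — no node blocks this path, so it is active.
Path 2: N_2 ← N_1 → N_6 ← N_4 → N_7
  N_6 is a collider here and neither N_6 nor any of its descendants is conditioned on, so the collider stays closed — the path is blocked at N_6.
Path 3: N_2 ← N_1 → N_6 ← N_4 → N_5 → N_7
  N_6 is a collider here and neither N_6 nor any of its descendants is conditioned on, so the collider stays closed — the path is blocked at N_6.
At least one path is unblocked, so d-separation fails.

No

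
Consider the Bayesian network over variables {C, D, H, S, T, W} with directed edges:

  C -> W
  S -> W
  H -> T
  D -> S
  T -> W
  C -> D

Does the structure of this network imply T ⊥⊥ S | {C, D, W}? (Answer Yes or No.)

2 paths connect T and S; each must be blocked for d-separation to hold:
Path 1: T → W ← S
  W is a collider and W is conditioned on, which opens it — no node blocks this path, so it is active.
Path 2: T → W ← C → D → S
  C is a fork here and C is conditioned on, so the path is blocked at C.
Because an active path exists, T and S are not d-separated.

No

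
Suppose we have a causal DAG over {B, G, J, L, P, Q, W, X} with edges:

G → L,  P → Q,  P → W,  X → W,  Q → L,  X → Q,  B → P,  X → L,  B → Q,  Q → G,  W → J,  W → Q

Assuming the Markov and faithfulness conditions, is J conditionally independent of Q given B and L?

Enumerating the 6 paths from J to Q and testing each for blocking by {B, L}:
  1. J ← W ← P → Q — W:chain[open]; P:fork[open] ⇒ active
  2. J ← W ← P ← B → Q — W:chain[open]; P:chain[open]; B:fork[blocks] ⇒ blocked
  3. J ← W → Q — W:fork[open] ⇒ active
  4. J ← W ← X → Q — W:chain[open]; X:fork[open] ⇒ active
  5. J ← W ← X → L ← Q — W:chain[open]; X:fork[open]; L:collider[open] ⇒ active
  6. J ← W ← X → L ← G ← Q — W:chain[open]; X:fork[open]; L:collider[open]; G:chain[open] ⇒ active
Because an active path exists, J and Q are not d-separated.

No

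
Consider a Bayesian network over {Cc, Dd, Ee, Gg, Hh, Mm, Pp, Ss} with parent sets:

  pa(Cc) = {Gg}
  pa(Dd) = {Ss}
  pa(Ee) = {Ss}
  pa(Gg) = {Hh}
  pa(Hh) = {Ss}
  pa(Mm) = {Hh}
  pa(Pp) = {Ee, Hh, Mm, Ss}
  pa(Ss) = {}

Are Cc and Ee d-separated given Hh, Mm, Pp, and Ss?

We examine all 6 paths between Cc and Ee:
  1. Cc ← Gg ← Hh ← Ss → Pp ← Ee — Gg:chain[open]; Hh:chain[blocks]; Ss:fork[blocks]; Pp:collider[open] ⇒ blocked
  2. Cc ← Gg ← Hh ← Ss → Ee — Gg:chain[open]; Hh:chain[blocks]; Ss:fork[blocks] ⇒ blocked
  3. Cc ← Gg ← Hh → Mm → Pp ← Ss → Ee — Gg:chain[open]; Hh:fork[blocks]; Mm:chain[blocks]; Pp:collider[open]; Ss:fork[blocks] ⇒ blocked
  4. Cc ← Gg ← Hh → Mm → Pp ← Ee — Gg:chain[open]; Hh:fork[blocks]; Mm:chain[blocks]; Pp:collider[open] ⇒ blocked
  5. Cc ← Gg ← Hh → Pp ← Ss → Ee — Gg:chain[open]; Hh:fork[blocks]; Pp:collider[open]; Ss:fork[blocks] ⇒ blocked
  6. Cc ← Gg ← Hh → Pp ← Ee — Gg:chain[open]; Hh:fork[blocks]; Pp:collider[open] ⇒ blocked
Every path is blocked, so Cc and Ee are d-separated given {Hh, Mm, Pp, Ss}.

Yes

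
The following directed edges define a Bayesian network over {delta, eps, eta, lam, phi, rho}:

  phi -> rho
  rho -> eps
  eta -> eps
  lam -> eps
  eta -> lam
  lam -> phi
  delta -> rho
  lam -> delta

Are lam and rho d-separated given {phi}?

No

There are 4 undirected paths between lam and rho; checking each against the conditioning set {phi}:
Path 1: lam → eps ← rho
  eps is a collider here and neither eps nor any of its descendants is conditioned on, so the collider stays closed — the path is blocked at eps.
Path 2: lam → phi → rho
  phi is a chain here and phi is conditioned on, so the path is blocked at phi.
Path 3: lam ← eta → eps ← rho
  eps is a collider here and neither eps nor any of its descendants is conditioned on, so the collider stays closed — the path is blocked at eps.
Path 4: lam → delta → rho
  delta is a chain and delta is not conditioned on — no node blocks this path, so it is active.
At least one path is unblocked, so d-separation fails.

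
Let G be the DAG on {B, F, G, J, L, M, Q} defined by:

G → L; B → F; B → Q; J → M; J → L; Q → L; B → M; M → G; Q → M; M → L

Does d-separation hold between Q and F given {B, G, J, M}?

There are 5 undirected paths between Q and F; checking each against the conditioning set {B, G, J, M}:
Path 1: Q → M ← B → F
  B is a fork here and B is conditioned on, so the path is blocked at B.
Path 2: Q ← B → F
  B is a fork here and B is conditioned on, so the path is blocked at B.
Path 3: Q → L ← J → M ← B → F
  L is a collider here and neither L nor any of its descendants is conditioned on, so the collider stays closed — the path is blocked at L.
Path 4: Q → L ← G ← M ← B → F
  L is a collider here and neither L nor any of its descendants is conditioned on, so the collider stays closed — the path is blocked at L.
Path 5: Q → L ← M ← B → F
  L is a collider here and neither L nor any of its descendants is conditioned on, so the collider stays closed — the path is blocked at L.
All paths are blocked; Q ⊥ F | {B, G, J, M} holds.

Yes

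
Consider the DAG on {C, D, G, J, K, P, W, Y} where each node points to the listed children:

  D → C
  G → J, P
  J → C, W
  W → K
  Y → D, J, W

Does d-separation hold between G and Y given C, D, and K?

No

3 paths connect G and Y; each must be blocked for d-separation to hold:
  1. G → J → C ← D ← Y — J:chain[open]; C:collider[open]; D:chain[blocks] ⇒ blocked
  2. G → J → W ← Y — J:chain[open]; W:collider[open] ⇒ active
  3. G → J ← Y — J:collider[open] ⇒ active
Since the path G → J → W ← Y is active, G and Y are not d-separated given {C, D, K}.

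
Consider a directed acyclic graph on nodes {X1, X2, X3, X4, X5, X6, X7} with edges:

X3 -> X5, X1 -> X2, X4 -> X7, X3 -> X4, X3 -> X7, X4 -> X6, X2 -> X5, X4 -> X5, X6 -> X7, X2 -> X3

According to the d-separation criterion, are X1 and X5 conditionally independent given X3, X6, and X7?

No — X1 and X5 are not d-separated given {X3, X6, X7}.

We examine all 5 paths between X1 and X5:
Path 1: X1 → X2 → X5
  X2 is a chain and X2 is not conditioned on — no node blocks this path, so it is active.
Path 2: X1 → X2 → X3 → X5
  X3 is a chain here and X3 is conditioned on, so the path is blocked at X3.
Path 3: X1 → X2 → X3 → X4 → X5
  X3 is a chain here and X3 is conditioned on, so the path is blocked at X3.
Path 4: X1 → X2 → X3 → X7 ← X4 → X5
  X3 is a chain here and X3 is conditioned on, so the path is blocked at X3.
Path 5: X1 → X2 → X3 → X7 ← X6 ← X4 → X5
  X3 is a chain here and X3 is conditioned on, so the path is blocked at X3.
Since the path X1 → X2 → X5 is active, X1 and X5 are not d-separated given {X3, X6, X7}.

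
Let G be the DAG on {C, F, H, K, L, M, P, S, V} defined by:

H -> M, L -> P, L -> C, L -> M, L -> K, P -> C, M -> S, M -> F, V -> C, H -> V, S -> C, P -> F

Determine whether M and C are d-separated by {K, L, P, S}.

We examine all 6 paths between M and C:
  1. M ← H → V → C — H:fork[open]; V:chain[open] ⇒ active
  2. M → S → C — S:chain[blocks] ⇒ blocked
  3. M ← L → P → C — L:fork[blocks]; P:chain[blocks] ⇒ blocked
  4. M ← L → C — L:fork[blocks] ⇒ blocked
  5. M → F ← P → C — F:collider[blocks]; P:fork[blocks] ⇒ blocked
  6. M → F ← P ← L → C — F:collider[blocks]; P:chain[blocks]; L:fork[blocks] ⇒ blocked
Because an active path exists, M and C are not d-separated.

No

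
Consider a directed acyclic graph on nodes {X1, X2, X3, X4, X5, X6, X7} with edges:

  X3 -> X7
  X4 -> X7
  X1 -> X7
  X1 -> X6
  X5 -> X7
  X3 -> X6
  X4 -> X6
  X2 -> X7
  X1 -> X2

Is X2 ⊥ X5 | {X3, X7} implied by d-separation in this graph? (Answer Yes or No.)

No

4 paths connect X2 and X5; each must be blocked for d-separation to hold:
Path 1: X2 → X7 ← X5
  X7 is a collider and X7 is conditioned on, which opens it — no node blocks this path, so it is active.
Path 2: X2 ← X1 → X7 ← X5
  X1 is a fork and X1 is not conditioned on; X7 is a collider and X7 is conditioned on, which opens it — no node blocks this path, so it is active.
Path 3: X2 ← X1 → X6 ← X3 → X7 ← X5
  X6 is a collider here and neither X6 nor any of its descendants is conditioned on, so the collider stays closed — the path is blocked at X6.
Path 4: X2 ← X1 → X6 ← X4 → X7 ← X5
  X6 is a collider here and neither X6 nor any of its descendants is conditioned on, so the collider stays closed — the path is blocked at X6.
Because an active path exists, X2 and X5 are not d-separated.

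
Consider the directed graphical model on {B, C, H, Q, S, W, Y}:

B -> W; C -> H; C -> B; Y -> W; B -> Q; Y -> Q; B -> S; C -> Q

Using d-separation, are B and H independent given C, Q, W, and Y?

3 paths connect B and H; each must be blocked for d-separation to hold:
  1. B → W ← Y → Q ← C → H — W:collider[open]; Y:fork[blocks]; Q:collider[open]; C:fork[blocks] ⇒ blocked
  2. B ← C → H — C:fork[blocks] ⇒ blocked
  3. B → Q ← C → H — Q:collider[open]; C:fork[blocks] ⇒ blocked
All paths are blocked; B ⊥ H | {C, Q, W, Y} holds.

Yes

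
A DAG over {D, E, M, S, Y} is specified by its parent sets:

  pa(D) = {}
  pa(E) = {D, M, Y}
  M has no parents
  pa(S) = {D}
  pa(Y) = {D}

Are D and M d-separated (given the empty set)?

There are 2 undirected paths between D and M; checking each against the conditioning set ∅:
Path 1: D → Y → E ← M
  E is a collider here and neither E nor any of its descendants is conditioned on, so the collider stays closed — the path is blocked at E.
Path 2: D → E ← M
  E is a collider here and neither E nor any of its descendants is conditioned on, so the collider stays closed — the path is blocked at E.
All paths are blocked; D ⊥ M | ∅ holds.

Yes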